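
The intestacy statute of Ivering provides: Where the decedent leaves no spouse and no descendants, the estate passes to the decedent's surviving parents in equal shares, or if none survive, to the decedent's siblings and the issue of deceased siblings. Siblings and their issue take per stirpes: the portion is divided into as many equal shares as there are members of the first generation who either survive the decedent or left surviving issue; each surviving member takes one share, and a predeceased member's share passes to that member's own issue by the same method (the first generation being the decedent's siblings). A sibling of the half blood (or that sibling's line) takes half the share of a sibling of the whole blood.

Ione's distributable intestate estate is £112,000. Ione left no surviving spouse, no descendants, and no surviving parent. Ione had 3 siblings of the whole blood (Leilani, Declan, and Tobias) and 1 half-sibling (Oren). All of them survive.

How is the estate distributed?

The entire £112,000 passes to the siblings and their issue.
Counting each half-blood sibling's line as half a unit, there are 7/2 units in £112,000, so one unit is £32,000. Whole-blood lines (Leilani, Declan, and Tobias) take £32,000 each; half-blood lines (Oren) take £16,000 each.

Oren: £16,000; Leilani: £32,000; Declan: £32,000; Tobias: £32,000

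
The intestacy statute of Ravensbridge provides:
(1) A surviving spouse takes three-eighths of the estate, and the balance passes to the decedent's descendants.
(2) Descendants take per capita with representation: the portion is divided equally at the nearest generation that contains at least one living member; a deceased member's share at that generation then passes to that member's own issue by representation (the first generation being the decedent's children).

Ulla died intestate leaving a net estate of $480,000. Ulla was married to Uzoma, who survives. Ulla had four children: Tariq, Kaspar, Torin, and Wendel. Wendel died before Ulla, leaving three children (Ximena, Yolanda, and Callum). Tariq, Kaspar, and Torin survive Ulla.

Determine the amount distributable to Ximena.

Uzoma takes three-eighths of $480,000 = $180,000. The remaining $300,000 passes to the descendants.
The descendants' portion ($300,000) is divided into 4 shares of $75,000: Tariq, Kaspar, and Torin each take $75,000; Wendel's $75,000 share passes to Wendel's issue.
Wendel's share ($75,000) is divided into 3 shares of $25,000: Ximena, Yolanda, and Callum each take $25,000.

Ximena receives $25,000.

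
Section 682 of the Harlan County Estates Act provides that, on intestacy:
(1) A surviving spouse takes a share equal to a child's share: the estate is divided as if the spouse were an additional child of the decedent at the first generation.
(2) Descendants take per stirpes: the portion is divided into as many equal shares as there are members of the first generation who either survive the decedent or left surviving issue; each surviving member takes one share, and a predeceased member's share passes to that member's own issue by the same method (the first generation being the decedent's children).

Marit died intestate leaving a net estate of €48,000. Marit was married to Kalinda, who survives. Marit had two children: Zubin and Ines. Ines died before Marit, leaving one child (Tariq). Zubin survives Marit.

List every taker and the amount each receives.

Kalinda: €16,000; Zubin: €16,000; Tariq: €16,000

The spouse counts as an additional share at the children's level, so there are 3 primary shares of €16,000. Kalinda takes one such share (€16,000).
The children's combined portion (€32,000) is divided into 2 shares of €16,000: Zubin takes €16,000; Ines's €16,000 share passes to Ines's issue.
Ines's share (€16,000) passes entirely to Tariq.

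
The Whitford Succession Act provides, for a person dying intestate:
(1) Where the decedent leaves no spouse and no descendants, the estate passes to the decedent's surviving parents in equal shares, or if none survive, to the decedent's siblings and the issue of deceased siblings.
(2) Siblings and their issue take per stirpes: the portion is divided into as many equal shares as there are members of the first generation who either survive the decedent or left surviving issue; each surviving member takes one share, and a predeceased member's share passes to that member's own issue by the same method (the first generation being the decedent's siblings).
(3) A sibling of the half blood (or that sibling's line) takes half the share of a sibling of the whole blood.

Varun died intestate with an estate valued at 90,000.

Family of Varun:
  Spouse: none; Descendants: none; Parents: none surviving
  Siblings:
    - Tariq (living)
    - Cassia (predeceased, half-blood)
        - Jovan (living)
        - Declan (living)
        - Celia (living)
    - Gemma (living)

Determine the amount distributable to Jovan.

Jovan receives 6,000.

The entire 90,000 passes to the siblings and their issue.
Counting each half-blood sibling's line as half a unit, there are 5/2 units in 90,000, so one unit is 36,000. Whole-blood lines (Tariq and Gemma) take 36,000 each; half-blood lines (Cassia) take 18,000 each.
Cassia's share (18,000) is divided into 3 shares of 6,000: Jovan, Declan, and Celia each take 6,000.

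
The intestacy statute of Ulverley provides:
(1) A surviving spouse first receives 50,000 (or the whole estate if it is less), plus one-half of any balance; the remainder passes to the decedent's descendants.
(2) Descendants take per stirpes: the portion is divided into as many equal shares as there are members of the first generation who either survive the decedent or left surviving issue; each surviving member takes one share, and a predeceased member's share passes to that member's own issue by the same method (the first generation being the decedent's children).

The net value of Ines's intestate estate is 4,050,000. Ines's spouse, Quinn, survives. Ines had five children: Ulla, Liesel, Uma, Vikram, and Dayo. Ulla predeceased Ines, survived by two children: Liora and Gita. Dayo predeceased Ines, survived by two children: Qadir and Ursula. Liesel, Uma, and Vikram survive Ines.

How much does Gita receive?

Quinn first takes 50,000, leaving a balance of 4,000,000. Quinn then takes one-half of the balance (2,000,000), for a total of 2,050,000. The remaining 2,000,000 passes to the descendants.
The descendants' portion (2,000,000) is divided into 5 shares of 400,000: Liesel, Uma, and Vikram each take 400,000; Ulla's 400,000 share passes to Ulla's issue; Dayo's 400,000 share passes to Dayo's issue.
Ulla's share (400,000) is divided into 2 shares of 200,000: Liora and Gita each take 200,000.
Dayo's share (400,000) is divided into 2 shares of 200,000: Qadir and Ursula each take 200,000.

Gita receives 200,000.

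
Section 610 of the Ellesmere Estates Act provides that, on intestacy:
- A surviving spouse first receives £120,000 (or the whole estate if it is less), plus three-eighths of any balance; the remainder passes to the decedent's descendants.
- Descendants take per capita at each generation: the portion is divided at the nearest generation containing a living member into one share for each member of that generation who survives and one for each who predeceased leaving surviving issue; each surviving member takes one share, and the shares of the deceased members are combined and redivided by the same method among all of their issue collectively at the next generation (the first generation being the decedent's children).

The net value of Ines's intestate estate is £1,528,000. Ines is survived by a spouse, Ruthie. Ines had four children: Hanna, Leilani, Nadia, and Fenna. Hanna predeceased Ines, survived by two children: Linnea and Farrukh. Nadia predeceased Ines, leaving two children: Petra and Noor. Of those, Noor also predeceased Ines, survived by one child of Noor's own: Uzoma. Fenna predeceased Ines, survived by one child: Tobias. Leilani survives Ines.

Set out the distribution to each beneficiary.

Ruthie first takes £120,000, leaving a balance of £1,408,000. Ruthie then takes three-eighths of the balance (£528,000), for a total of £648,000. The remaining £880,000 passes to the descendants.
The descendants' portion (£880,000) is divided at the children's generation into 4 shares of £220,000. Leilani takes £220,000. The 3 shares of the deceased (Hanna, Nadia, and Fenna) are combined into a pool of £660,000.
That pool (£660,000) is divided at the grandchildren's generation into 5 shares of £132,000. Linnea, Farrukh, Petra, and Tobias each take £132,000. The remaining share for the deceased Noor (£132,000) is carried to the next generation.
That pool (£132,000) passes entirely to Uzoma, the sole taker at the great-grandchildren's generation.

Ruthie: £648,000; Linnea: £132,000; Farrukh: £132,000; Leilani: £220,000; Petra: £132,000; Uzoma: £132,000; Tobias: £132,000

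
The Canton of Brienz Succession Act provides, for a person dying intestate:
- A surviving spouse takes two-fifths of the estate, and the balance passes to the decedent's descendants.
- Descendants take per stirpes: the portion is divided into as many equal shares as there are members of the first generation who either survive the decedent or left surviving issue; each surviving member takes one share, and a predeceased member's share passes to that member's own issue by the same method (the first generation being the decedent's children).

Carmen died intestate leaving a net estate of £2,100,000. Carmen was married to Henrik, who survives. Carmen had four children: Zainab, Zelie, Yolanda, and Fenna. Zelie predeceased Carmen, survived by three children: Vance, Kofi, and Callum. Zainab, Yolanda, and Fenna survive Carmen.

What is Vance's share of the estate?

Henrik takes two-fifths of £2,100,000 = £840,000. The remaining £1,260,000 passes to the descendants.
The descendants' portion (£1,260,000) is divided into 4 shares of £315,000: Zainab, Yolanda, and Fenna each take £315,000; Zelie's £315,000 share passes to Zelie's issue.
Zelie's share (£315,000) is divided into 3 shares of £105,000: Vance, Kofi, and Callum each take £105,000.

Vance receives £105,000.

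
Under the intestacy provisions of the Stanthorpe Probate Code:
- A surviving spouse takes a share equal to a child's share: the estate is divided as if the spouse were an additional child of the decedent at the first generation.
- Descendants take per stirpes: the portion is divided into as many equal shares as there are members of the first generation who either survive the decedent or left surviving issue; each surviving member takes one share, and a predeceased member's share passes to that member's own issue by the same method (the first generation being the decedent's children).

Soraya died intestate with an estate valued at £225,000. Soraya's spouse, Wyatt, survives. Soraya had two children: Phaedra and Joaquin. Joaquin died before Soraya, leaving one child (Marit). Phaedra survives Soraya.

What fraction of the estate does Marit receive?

Marit receives 1/3 of the estate.

The spouse counts as an additional share at the children's level, so there are 3 primary shares of £75,000. Wyatt takes one such share (£75,000).
The children's combined portion (£150,000) is divided into 2 shares of £75,000: Phaedra takes £75,000; Joaquin's £75,000 share passes to Joaquin's issue.
Joaquin's share (£75,000) passes entirely to Marit.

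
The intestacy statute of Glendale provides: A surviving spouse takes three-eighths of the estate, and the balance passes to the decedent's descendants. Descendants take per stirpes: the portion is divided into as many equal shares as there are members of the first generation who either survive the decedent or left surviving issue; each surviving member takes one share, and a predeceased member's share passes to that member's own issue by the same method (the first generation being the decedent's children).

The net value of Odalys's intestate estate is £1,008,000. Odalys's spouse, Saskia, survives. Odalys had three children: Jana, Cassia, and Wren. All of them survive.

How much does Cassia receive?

Saskia takes three-eighths of £1,008,000 = £378,000. The remaining £630,000 passes to the descendants.
The descendants' portion (£630,000) is divided into 3 shares of £210,000: Jana, Cassia, and Wren each take £210,000.

Cassia receives £210,000.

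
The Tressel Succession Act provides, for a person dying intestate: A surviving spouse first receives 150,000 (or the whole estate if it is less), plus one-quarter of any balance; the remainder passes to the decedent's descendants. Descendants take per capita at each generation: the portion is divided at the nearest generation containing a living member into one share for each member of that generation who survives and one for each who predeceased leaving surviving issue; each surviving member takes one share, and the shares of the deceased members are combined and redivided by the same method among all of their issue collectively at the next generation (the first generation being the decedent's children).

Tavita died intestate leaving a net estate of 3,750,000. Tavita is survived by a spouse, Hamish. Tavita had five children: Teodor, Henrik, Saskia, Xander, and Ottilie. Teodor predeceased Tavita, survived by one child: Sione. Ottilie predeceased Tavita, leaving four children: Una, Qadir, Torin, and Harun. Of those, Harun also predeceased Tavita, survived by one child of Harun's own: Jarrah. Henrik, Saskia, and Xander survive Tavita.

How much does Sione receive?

Hamish first takes 150,000, leaving a balance of 3,600,000. Hamish then takes one-quarter of the balance (900,000), for a total of 1,050,000. The remaining 2,700,000 passes to the descendants.
The descendants' portion (2,700,000) is divided at the children's generation into 5 shares of 540,000. Henrik, Saskia, and Xander each take 540,000. The 2 shares of the deceased (Teodor and Ottilie) are combined into a pool of 1,080,000.
That pool (1,080,000) is divided at the grandchildren's generation into 5 shares of 216,000. Sione, Una, Qadir, and Torin each take 216,000. The remaining share for the deceased Harun (216,000) is carried to the next generation.
That pool (216,000) passes entirely to Jarrah, the sole taker at the great-grandchildren's generation.

Sione receives 216,000.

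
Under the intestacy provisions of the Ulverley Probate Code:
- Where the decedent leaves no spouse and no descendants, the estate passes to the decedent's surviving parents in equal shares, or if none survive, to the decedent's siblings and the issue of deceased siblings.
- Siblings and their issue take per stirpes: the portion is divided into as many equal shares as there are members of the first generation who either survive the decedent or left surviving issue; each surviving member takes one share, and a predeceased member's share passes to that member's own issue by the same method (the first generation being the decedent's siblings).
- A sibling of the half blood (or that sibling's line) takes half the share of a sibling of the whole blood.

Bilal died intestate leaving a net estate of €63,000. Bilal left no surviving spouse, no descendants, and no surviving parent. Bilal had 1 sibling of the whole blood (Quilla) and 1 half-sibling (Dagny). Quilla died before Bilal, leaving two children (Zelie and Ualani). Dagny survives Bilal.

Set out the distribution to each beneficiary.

Dagny: €21,000; Zelie: €21,000; Ualani: €21,000

The entire €63,000 passes to the siblings and their issue.
Counting each half-blood sibling's line as half a unit, there are 3/2 units in €63,000, so one unit is €42,000. Whole-blood lines (Quilla) take €42,000 each; half-blood lines (Dagny) take €21,000 each.
Quilla's share (€42,000) is divided into 2 shares of €21,000: Zelie and Ualani each take €21,000.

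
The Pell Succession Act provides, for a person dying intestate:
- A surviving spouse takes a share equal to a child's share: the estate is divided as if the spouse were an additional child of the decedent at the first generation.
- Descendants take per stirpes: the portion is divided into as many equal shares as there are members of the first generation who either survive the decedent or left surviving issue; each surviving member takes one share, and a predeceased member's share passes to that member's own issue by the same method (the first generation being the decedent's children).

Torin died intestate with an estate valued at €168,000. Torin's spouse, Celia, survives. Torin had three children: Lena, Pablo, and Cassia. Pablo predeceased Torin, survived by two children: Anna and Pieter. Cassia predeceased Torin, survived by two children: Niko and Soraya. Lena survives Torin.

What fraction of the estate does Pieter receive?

Pieter receives 1/8 of the estate.

The spouse counts as an additional share at the children's level, so there are 4 primary shares of €42,000. Celia takes one such share (€42,000).
The children's combined portion (€126,000) is divided into 3 shares of €42,000: Lena takes €42,000; Pablo's €42,000 share passes to Pablo's issue; Cassia's €42,000 share passes to Cassia's issue.
Pablo's share (€42,000) is divided into 2 shares of €21,000: Anna and Pieter each take €21,000.
Cassia's share (€42,000) is divided into 2 shares of €21,000: Niko and Soraya each take €21,000.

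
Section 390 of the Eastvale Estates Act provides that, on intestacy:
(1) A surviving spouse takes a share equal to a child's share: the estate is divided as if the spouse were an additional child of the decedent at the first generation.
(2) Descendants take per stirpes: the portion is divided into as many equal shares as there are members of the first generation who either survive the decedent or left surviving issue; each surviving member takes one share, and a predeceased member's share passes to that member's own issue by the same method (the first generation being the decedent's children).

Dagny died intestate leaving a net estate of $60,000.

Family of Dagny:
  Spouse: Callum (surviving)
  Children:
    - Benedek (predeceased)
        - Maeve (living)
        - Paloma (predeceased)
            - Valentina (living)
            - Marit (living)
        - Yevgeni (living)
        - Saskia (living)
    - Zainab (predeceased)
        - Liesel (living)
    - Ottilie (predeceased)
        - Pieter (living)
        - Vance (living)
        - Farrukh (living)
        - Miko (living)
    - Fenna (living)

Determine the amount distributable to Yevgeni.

Yevgeni receives $3,000.

The spouse counts as an additional share at the children's level, so there are 5 primary shares of $12,000. Callum takes one such share ($12,000).
The children's combined portion ($48,000) is divided into 4 shares of $12,000: Fenna takes $12,000; Benedek's $12,000 share passes to Benedek's issue; Zainab's $12,000 share passes to Zainab's issue; Ottilie's $12,000 share passes to Ottilie's issue.
Benedek's share ($12,000) is divided into 4 shares of $3,000: Maeve, Yevgeni, and Saskia each take $3,000; Paloma's $3,000 share passes to Paloma's issue.
Paloma's share ($3,000) is divided into 2 shares of $1,500: Valentina and Marit each take $1,500.
Zainab's share ($12,000) passes entirely to Liesel.
Ottilie's share ($12,000) is divided into 4 shares of $3,000: Pieter, Vance, Farrukh, and Miko each take $3,000.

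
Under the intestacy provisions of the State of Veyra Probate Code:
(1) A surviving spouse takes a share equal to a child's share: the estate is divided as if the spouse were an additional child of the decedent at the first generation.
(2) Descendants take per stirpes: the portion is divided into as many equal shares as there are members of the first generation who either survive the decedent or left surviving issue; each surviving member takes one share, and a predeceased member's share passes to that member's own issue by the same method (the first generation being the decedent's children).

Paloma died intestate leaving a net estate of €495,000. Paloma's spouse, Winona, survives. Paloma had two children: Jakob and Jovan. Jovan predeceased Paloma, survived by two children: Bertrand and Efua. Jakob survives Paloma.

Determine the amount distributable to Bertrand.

The spouse counts as an additional share at the children's level, so there are 3 primary shares of €165,000. Winona takes one such share (€165,000).
The children's combined portion (€330,000) is divided into 2 shares of €165,000: Jakob takes €165,000; Jovan's €165,000 share passes to Jovan's issue.
Jovan's share (€165,000) is divided into 2 shares of €82,500: Bertrand and Efua each take €82,500.

Bertrand receives €82,500.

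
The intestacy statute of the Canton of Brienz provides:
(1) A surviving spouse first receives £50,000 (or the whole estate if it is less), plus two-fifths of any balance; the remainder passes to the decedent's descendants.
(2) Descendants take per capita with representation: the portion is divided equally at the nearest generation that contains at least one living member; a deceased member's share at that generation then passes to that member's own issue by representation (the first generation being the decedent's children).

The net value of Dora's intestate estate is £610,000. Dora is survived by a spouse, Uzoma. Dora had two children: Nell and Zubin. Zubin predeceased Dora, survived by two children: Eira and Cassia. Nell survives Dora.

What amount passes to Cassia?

Cassia receives £84,000.

Uzoma first takes £50,000, leaving a balance of £560,000. Uzoma then takes two-fifths of the balance (£224,000), for a total of £274,000. The remaining £336,000 passes to the descendants.
The descendants' portion (£336,000) is divided into 2 shares of £168,000: Nell takes £168,000; Zubin's £168,000 share passes to Zubin's issue.
Zubin's share (£168,000) is divided into 2 shares of £84,000: Eira and Cassia each take £84,000.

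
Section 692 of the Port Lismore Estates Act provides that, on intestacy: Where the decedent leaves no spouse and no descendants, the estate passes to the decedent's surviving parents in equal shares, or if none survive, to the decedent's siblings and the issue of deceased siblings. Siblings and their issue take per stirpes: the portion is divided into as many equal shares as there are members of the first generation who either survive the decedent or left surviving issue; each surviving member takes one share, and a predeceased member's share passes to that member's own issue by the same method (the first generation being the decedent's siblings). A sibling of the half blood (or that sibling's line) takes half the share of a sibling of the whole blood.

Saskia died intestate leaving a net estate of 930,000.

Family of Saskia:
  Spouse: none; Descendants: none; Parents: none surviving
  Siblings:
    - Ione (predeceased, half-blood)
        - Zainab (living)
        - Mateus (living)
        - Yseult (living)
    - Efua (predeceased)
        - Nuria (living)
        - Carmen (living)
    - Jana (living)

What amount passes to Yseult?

The entire 930,000 passes to the siblings and their issue.
Counting each half-blood sibling's line as half a unit, there are 5/2 units in 930,000, so one unit is 372,000. Whole-blood lines (Efua and Jana) take 372,000 each; half-blood lines (Ione) take 186,000 each.
Ione's share (186,000) is divided into 3 shares of 62,000: Zainab, Mateus, and Yseult each take 62,000.
Efua's share (372,000) is divided into 2 shares of 186,000: Nuria and Carmen each take 186,000.

Yseult receives 62,000.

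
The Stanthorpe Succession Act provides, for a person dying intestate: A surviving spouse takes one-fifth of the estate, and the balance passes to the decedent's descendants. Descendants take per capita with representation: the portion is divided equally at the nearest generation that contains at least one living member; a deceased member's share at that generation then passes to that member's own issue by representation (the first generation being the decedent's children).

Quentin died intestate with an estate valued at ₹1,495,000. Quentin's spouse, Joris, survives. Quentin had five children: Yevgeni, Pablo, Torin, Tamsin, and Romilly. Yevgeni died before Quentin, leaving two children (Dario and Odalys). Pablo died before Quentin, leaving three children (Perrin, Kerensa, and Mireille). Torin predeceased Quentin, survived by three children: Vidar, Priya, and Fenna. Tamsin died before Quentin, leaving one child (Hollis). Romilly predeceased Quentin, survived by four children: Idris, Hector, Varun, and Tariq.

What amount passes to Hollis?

Joris takes one-fifth of ₹1,495,000 = ₹299,000. The remaining ₹1,196,000 passes to the descendants.
No child survives, so the initial division is made at the grandchildren's generation.
The descendants' portion (₹1,196,000) is divided into 13 shares of ₹92,000: Dario, Odalys, Perrin, Kerensa, Mireille, Vidar, Priya, Fenna, Hollis, Idris, Hector, Varun, and Tariq each take ₹92,000.

Hollis receives ₹92,000.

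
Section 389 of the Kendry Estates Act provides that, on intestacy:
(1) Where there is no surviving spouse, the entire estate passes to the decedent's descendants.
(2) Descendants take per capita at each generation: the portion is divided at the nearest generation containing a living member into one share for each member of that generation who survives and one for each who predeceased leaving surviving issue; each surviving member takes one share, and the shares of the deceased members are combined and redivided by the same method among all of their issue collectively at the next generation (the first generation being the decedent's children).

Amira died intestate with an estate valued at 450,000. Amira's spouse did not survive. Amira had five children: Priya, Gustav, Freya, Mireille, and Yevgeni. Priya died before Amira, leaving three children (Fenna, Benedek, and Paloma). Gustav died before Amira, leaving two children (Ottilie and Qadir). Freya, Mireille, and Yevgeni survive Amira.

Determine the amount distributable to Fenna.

Fenna receives 36,000.

The entire 450,000 passes to the descendants.
That amount (450,000) is divided at the children's generation into 5 shares of 90,000. Freya, Mireille, and Yevgeni each take 90,000. The 2 shares of the deceased (Priya and Gustav) are combined into a pool of 180,000.
That pool (180,000) is divided at the grandchildren's generation equally among Fenna, Benedek, Paloma, Ottilie, and Qadir: 36,000 each.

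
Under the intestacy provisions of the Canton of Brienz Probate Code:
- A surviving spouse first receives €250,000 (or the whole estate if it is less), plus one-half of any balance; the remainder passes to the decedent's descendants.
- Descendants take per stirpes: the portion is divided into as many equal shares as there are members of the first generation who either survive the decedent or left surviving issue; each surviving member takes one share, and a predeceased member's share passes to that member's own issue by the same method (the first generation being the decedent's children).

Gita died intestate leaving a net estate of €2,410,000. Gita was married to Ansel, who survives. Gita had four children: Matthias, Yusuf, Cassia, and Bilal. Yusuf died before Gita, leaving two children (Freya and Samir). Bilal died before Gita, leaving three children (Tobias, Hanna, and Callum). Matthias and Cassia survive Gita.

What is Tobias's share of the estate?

Tobias receives €90,000.

Ansel first takes €250,000, leaving a balance of €2,160,000. Ansel then takes one-half of the balance (€1,080,000), for a total of €1,330,000. The remaining €1,080,000 passes to the descendants.
The descendants' portion (€1,080,000) is divided into 4 shares of €270,000: Matthias and Cassia each take €270,000; Yusuf's €270,000 share passes to Yusuf's issue; Bilal's €270,000 share passes to Bilal's issue.
Yusuf's share (€270,000) is divided into 2 shares of €135,000: Freya and Samir each take €135,000.
Bilal's share (€270,000) is divided into 3 shares of €90,000: Tobias, Hanna, and Callum each take €90,000.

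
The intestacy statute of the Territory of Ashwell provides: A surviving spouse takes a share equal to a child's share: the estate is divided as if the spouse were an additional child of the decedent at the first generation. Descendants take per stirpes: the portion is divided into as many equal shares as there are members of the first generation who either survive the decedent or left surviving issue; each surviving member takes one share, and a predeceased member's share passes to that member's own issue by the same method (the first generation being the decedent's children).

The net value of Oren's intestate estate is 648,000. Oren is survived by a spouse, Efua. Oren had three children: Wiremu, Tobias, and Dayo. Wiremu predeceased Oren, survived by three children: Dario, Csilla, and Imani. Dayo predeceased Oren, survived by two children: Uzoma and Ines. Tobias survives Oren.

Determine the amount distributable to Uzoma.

Uzoma receives 81,000.

The spouse counts as an additional share at the children's level, so there are 4 primary shares of 162,000. Efua takes one such share (162,000).
The children's combined portion (486,000) is divided into 3 shares of 162,000: Tobias takes 162,000; Wiremu's 162,000 share passes to Wiremu's issue; Dayo's 162,000 share passes to Dayo's issue.
Wiremu's share (162,000) is divided into 3 shares of 54,000: Dario, Csilla, and Imani each take 54,000.
Dayo's share (162,000) is divided into 2 shares of 81,000: Uzoma and Ines each take 81,000.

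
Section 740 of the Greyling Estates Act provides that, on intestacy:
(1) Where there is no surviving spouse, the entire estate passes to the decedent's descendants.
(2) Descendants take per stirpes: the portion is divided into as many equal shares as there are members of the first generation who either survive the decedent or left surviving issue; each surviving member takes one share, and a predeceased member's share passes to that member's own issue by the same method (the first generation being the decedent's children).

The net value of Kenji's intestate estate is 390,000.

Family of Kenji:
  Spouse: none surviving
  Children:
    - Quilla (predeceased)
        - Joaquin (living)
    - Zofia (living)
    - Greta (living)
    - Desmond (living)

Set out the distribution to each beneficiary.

The entire 390,000 passes to the descendants.
That amount (390,000) is divided into 4 shares of 97,500: Zofia, Greta, and Desmond each take 97,500; Quilla's 97,500 share passes to Quilla's issue.
Quilla's share (97,500) passes entirely to Joaquin.

Joaquin: 97,500; Zofia: 97,500; Greta: 97,500; Desmond: 97,500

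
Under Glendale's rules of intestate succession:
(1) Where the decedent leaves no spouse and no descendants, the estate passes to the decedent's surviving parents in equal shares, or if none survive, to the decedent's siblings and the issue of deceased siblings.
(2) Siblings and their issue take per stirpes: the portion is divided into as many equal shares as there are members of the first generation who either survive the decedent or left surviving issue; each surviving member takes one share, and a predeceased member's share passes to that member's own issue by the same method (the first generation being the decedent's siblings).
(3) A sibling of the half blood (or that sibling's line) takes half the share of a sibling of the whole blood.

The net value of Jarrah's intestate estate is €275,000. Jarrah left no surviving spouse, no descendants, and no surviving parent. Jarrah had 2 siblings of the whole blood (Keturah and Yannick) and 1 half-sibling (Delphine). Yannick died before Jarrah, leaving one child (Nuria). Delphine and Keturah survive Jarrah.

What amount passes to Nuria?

The entire €275,000 passes to the siblings and their issue.
Counting each half-blood sibling's line as half a unit, there are 5/2 units in €275,000, so one unit is €110,000. Whole-blood lines (Keturah and Yannick) take €110,000 each; half-blood lines (Delphine) take €55,000 each.
Yannick's share (€110,000) passes entirely to Nuria.

Nuria receives €110,000.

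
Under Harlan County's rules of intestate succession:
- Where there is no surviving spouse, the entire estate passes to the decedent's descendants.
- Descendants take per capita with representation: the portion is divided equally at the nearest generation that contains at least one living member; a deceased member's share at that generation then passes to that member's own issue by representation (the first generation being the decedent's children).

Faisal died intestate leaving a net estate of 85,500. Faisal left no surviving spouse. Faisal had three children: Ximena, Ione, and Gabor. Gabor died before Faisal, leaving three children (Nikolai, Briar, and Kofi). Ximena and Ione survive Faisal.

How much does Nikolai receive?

Nikolai receives 9,500.

The entire 85,500 passes to the descendants.
That amount (85,500) is divided into 3 shares of 28,500: Ximena and Ione each take 28,500; Gabor's 28,500 share passes to Gabor's issue.
Gabor's share (28,500) is divided into 3 shares of 9,500: Nikolai, Briar, and Kofi each take 9,500.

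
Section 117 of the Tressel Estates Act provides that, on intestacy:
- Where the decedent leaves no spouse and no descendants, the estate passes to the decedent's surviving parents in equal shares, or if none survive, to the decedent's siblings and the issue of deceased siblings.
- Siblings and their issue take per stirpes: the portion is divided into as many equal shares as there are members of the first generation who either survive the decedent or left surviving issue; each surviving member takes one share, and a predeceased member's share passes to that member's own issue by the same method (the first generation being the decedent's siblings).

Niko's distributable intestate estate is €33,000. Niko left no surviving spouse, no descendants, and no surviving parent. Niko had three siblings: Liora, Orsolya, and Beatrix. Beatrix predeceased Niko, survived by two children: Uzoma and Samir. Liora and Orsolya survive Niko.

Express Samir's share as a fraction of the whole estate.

Samir receives 1/6 of the estate.

The entire €33,000 passes to the siblings and their issue.
That amount (€33,000) is divided into 3 shares of €11,000: Liora and Orsolya each take €11,000; Beatrix's €11,000 share passes to Beatrix's issue.
Beatrix's share (€11,000) is divided into 2 shares of €5,500: Uzoma and Samir each take €5,500.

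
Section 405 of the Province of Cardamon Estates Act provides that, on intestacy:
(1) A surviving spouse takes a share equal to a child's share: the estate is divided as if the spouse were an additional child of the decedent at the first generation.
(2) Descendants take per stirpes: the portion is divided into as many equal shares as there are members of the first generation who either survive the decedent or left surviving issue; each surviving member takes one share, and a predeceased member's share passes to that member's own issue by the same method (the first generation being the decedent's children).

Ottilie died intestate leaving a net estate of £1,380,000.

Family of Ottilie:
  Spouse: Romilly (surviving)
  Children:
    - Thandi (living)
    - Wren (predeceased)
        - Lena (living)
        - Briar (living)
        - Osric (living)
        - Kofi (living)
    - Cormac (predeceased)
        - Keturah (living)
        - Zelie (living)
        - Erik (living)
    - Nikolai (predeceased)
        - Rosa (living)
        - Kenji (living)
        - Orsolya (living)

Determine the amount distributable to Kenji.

Kenji receives £92,000.

The spouse counts as an additional share at the children's level, so there are 5 primary shares of £276,000. Romilly takes one such share (£276,000).
The children's combined portion (£1,104,000) is divided into 4 shares of £276,000: Thandi takes £276,000; Wren's £276,000 share passes to Wren's issue; Cormac's £276,000 share passes to Cormac's issue; Nikolai's £276,000 share passes to Nikolai's issue.
Wren's share (£276,000) is divided into 4 shares of £69,000: Lena, Briar, Osric, and Kofi each take £69,000.
Cormac's share (£276,000) is divided into 3 shares of £92,000: Keturah, Zelie, and Erik each take £92,000.
Nikolai's share (£276,000) is divided into 3 shares of £92,000: Rosa, Kenji, and Orsolya each take £92,000.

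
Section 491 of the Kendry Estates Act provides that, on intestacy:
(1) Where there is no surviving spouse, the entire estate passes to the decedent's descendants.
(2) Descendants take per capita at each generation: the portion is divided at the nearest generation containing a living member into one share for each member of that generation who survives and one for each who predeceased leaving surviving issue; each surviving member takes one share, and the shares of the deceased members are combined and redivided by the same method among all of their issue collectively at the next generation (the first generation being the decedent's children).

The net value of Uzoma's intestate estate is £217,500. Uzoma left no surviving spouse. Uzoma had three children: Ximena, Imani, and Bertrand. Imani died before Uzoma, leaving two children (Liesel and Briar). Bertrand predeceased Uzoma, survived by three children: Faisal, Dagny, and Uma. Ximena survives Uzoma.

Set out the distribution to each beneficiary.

The entire £217,500 passes to the descendants.
That amount (£217,500) is divided at the children's generation into 3 shares of £72,500. Ximena takes £72,500. The 2 shares of the deceased (Imani and Bertrand) are combined into a pool of £145,000.
That pool (£145,000) is divided at the grandchildren's generation equally among Liesel, Briar, Faisal, Dagny, and Uma: £29,000 each.

Ximena: £72,500; Liesel: £29,000; Briar: £29,000; Faisal: £29,000; Dagny: £29,000; Uma: £29,000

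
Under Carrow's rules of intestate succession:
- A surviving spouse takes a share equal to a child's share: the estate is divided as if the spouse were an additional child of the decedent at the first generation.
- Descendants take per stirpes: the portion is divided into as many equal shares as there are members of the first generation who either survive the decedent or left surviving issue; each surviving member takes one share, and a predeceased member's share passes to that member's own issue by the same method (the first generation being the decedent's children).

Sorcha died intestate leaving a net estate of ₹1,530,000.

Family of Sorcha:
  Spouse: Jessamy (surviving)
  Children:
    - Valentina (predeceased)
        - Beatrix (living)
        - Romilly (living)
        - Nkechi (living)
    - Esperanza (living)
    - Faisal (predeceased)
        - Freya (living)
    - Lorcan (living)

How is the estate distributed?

Jessamy: ₹306,000; Beatrix: ₹102,000; Romilly: ₹102,000; Nkechi: ₹102,000; Esperanza: ₹306,000; Freya: ₹306,000; Lorcan: ₹306,000

The spouse counts as an additional share at the children's level, so there are 5 primary shares of ₹306,000. Jessamy takes one such share (₹306,000).
The children's combined portion (₹1,224,000) is divided into 4 shares of ₹306,000: Esperanza and Lorcan each take ₹306,000; Valentina's ₹306,000 share passes to Valentina's issue; Faisal's ₹306,000 share passes to Faisal's issue.
Valentina's share (₹306,000) is divided into 3 shares of ₹102,000: Beatrix, Romilly, and Nkechi each take ₹102,000.
Faisal's share (₹306,000) passes entirely to Freya.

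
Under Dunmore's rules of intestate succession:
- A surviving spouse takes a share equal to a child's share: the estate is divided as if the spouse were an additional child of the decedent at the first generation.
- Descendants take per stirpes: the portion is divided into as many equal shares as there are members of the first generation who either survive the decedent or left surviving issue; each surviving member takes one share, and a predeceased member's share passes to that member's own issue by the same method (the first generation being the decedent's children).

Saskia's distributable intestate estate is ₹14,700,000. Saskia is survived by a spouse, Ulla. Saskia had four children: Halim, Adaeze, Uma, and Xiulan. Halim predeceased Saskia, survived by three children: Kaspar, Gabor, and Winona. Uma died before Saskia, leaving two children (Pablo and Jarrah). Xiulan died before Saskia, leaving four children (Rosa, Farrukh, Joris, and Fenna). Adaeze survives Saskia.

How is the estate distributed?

The spouse counts as an additional share at the children's level, so there are 5 primary shares of ₹2,940,000. Ulla takes one such share (₹2,940,000).
The children's combined portion (₹11,760,000) is divided into 4 shares of ₹2,940,000: Adaeze takes ₹2,940,000; Halim's ₹2,940,000 share passes to Halim's issue; Uma's ₹2,940,000 share passes to Uma's issue; Xiulan's ₹2,940,000 share passes to Xiulan's issue.
Halim's share (₹2,940,000) is divided into 3 shares of ₹980,000: Kaspar, Gabor, and Winona each take ₹980,000.
Uma's share (₹2,940,000) is divided into 2 shares of ₹1,470,000: Pablo and Jarrah each take ₹1,470,000.
Xiulan's share (₹2,940,000) is divided into 4 shares of ₹735,000: Rosa, Farrukh, Joris, and Fenna each take ₹735,000.

Ulla: ₹2,940,000; Kaspar: ₹980,000; Gabor: ₹980,000; Winona: ₹980,000; Adaeze: ₹2,940,000; Pablo: ₹1,470,000; Jarrah: ₹1,470,000; Rosa: ₹735,000; Farrukh: ₹735,000; Joris: ₹735,000; Fenna: ₹735,000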